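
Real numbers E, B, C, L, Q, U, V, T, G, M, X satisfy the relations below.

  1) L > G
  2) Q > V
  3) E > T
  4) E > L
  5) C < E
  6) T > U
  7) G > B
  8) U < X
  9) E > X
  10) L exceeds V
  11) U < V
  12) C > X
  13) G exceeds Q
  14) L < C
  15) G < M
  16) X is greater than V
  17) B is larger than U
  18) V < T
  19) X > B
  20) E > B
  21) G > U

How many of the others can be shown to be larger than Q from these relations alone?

The elements the relations force above Q are G, L, C, M, E — no chain reaches any other.
That is 5.

5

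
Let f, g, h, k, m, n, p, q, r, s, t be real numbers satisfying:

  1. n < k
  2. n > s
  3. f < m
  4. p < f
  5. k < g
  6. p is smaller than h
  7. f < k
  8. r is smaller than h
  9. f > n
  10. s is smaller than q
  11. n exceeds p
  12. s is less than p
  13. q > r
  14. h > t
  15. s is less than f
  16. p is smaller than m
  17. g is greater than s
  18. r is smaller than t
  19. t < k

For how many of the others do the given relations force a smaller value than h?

Directly below h: r, p, t.
One step further: s (4 so far).
Nothing else is reachable below h; 4 in all.

4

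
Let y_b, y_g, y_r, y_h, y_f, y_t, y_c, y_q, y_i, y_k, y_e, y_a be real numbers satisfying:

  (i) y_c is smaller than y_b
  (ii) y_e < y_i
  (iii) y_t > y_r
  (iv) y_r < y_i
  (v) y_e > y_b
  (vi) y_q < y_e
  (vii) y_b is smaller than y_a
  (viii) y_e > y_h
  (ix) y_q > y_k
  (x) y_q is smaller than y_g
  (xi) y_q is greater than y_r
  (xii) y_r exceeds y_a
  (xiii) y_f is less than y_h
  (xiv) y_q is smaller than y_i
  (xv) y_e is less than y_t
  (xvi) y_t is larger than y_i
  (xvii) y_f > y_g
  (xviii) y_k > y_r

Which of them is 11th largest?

y_b

Piecing the relations together gives one ordering: y_c < y_b < y_a < y_r < y_k < y_q < y_g < y_f < y_h < y_e < y_i < y_t.
The 11th largest is y_b.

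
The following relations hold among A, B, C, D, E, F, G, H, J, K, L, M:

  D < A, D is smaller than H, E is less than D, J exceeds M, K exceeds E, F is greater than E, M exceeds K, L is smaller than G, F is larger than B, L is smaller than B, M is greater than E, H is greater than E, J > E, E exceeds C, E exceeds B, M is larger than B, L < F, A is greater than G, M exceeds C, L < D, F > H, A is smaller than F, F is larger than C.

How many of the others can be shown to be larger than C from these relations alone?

8

Directly above C: E, M, F.
One step further: D, H, K, J (7 so far).
One step further: A (8 so far).
Nothing else is reachable above C; 8 in all.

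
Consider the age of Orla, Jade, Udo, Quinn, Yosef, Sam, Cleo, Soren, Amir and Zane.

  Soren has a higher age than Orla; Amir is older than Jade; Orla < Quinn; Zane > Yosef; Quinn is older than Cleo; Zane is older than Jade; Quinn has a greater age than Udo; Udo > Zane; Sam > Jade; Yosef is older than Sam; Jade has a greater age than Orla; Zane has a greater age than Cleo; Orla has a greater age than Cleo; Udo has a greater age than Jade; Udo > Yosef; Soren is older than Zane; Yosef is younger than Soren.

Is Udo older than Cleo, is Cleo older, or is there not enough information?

Udo

The relevant relations are Cleo < Orla; Orla < Jade; Jade < Sam; Sam < Yosef; Yosef < Zane; Zane < Udo.
Chaining these gives Cleo < Orla < Jade < Sam < Yosef < Zane < Udo.
So Udo is older.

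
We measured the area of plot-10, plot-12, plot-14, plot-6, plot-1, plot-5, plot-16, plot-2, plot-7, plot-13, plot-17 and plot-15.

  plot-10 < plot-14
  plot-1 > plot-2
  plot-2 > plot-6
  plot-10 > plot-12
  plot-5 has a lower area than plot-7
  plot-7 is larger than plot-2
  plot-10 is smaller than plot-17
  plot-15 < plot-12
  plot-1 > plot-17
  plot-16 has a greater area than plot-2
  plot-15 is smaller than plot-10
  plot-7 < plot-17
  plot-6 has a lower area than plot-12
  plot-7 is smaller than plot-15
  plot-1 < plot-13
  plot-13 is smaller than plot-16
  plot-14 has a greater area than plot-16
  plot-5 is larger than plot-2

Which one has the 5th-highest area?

plot-17

Piecing the relations together gives one ordering: plot-6 < plot-2 < plot-5 < plot-7 < plot-15 < plot-12 < plot-10 < plot-17 < plot-1 < plot-13 < plot-16 < plot-14.
The 5th largest is plot-17.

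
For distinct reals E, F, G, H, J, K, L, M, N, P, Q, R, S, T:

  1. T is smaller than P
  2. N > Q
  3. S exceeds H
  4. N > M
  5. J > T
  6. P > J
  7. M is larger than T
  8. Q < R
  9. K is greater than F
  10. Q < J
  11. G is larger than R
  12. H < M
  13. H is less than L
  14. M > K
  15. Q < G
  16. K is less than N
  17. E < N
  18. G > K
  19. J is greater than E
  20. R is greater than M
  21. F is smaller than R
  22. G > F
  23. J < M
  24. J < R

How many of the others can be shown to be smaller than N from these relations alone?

8

The elements the relations force below N are T, E, F, H, Q, K, J, M — no chain reaches any other.
That is 8.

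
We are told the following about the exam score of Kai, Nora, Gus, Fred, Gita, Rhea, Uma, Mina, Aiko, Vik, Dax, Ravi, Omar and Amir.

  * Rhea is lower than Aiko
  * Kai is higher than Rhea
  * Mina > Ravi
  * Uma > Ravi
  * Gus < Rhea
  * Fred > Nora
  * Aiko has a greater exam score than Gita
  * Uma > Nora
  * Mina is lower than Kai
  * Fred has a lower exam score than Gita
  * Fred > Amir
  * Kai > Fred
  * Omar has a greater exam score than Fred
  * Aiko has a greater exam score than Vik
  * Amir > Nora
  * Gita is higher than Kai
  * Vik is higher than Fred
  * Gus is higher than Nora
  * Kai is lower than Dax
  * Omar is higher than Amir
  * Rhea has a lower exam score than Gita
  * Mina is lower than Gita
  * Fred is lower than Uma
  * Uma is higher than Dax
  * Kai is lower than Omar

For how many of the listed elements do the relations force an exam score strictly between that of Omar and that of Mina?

The relations place Mina below Omar. An element lies strictly between them when it is forced above Mina and also forced below Omar.
Above Mina: {Kai, Dax, Gita, Uma, Aiko}. Below Omar: {Ravi, Nora, Amir, Fred, Gus, Rhea, Kai}.
Intersection: {Kai} — 1.

1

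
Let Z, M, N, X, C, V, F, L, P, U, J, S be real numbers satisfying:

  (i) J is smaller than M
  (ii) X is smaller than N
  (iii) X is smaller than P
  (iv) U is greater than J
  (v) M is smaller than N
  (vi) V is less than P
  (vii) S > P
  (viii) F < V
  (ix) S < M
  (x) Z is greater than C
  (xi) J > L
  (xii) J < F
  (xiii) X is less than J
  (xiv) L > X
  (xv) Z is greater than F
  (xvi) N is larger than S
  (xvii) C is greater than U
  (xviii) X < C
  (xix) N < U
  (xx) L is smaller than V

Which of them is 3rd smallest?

Piecing the relations together gives one ordering: X < L < J < F < V < P < S < M < N < U < C < Z.
Counting 3 from the smallest end gives J.

J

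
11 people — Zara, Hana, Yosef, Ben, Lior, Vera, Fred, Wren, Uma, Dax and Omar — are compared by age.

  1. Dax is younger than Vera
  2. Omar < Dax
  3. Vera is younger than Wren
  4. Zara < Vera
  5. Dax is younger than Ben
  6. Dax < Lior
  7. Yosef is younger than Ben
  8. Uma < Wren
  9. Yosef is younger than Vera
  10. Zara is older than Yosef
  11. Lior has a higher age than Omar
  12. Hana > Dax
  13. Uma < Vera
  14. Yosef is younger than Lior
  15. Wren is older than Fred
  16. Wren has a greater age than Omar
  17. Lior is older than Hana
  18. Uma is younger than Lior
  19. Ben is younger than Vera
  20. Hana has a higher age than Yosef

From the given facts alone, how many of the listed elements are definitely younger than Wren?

8

From Wren the given relations immediately reach Fred, Omar, Uma, Vera.
From those, Yosef, Zara, Dax, Ben — 8 in total.
No other element is forced below Wren by the given relations, so the count is 8.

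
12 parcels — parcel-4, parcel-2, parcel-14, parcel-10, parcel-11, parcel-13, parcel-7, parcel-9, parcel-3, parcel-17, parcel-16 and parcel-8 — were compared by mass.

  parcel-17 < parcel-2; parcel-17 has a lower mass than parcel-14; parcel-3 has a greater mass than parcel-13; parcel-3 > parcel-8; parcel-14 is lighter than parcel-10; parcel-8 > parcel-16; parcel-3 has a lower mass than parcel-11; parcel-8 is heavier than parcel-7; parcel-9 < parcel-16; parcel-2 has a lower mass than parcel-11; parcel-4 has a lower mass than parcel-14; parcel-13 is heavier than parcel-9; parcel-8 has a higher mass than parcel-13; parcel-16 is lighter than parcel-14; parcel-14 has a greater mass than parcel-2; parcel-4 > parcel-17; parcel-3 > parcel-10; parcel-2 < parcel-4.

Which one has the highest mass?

parcel-11

Chaining downward from parcel-11: directly below it, parcel-2, parcel-3; then parcel-13, parcel-17, parcel-8, parcel-10; then parcel-9, parcel-16, parcel-7, parcel-14; then parcel-4.
That covers every other element, and nothing is given above parcel-11, so parcel-11 is the highest mass.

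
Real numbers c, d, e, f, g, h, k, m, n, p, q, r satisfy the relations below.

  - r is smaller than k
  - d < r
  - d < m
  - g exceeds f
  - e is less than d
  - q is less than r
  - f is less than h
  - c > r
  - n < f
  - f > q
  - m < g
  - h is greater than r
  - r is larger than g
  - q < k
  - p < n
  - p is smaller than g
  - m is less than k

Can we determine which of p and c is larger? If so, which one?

The relevant relations are p < n; n < f; f < g; g < r; r < c.
Chaining these gives p < n < f < g < r < c.
So c is larger.

c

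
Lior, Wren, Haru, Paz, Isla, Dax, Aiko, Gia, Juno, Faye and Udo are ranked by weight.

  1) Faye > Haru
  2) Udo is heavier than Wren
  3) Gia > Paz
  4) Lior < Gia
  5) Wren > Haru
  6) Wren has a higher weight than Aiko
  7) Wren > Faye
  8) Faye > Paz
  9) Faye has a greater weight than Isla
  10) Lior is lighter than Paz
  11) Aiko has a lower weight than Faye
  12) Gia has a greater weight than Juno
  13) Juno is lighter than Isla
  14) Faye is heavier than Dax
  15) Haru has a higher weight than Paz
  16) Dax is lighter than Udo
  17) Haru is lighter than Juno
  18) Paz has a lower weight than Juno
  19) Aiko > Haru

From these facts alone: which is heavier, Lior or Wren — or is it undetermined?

Link the given pairs in sequence: Lior < Paz; Paz < Haru; Haru < Aiko; Aiko < Faye; Faye < Wren.
Chaining these gives Lior < Paz < Haru < Aiko < Faye < Wren.
So Wren is heavier.

Wren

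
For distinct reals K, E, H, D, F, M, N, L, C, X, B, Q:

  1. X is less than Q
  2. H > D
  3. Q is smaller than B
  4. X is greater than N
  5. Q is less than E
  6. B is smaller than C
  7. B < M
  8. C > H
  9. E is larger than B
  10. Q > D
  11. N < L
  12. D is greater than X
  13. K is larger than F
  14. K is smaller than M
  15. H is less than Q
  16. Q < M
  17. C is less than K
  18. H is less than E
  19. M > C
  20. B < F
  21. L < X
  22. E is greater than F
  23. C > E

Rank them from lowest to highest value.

N < L < X < D < H < Q < B < F < E < C < K < M

Each adjacent pair is fixed by a given relation: N < L; L < X; X < D; D < H; H < Q; Q < B; B < F; F < E; E < C; C < K; K < M. Chaining them end to end gives the full order.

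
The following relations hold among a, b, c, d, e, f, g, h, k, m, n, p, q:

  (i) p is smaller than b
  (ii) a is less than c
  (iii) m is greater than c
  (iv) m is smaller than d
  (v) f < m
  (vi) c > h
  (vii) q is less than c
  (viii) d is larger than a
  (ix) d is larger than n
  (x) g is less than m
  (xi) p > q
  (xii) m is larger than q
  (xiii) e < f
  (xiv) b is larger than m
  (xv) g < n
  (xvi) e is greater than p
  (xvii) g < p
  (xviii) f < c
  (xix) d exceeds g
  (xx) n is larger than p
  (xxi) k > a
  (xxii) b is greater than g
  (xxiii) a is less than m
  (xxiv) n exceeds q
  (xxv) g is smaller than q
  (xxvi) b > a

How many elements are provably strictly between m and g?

5

The relations place g below m. An element lies strictly between them when it is forced above g and also forced below m.
Above g: {q, p, e, n, f, c, d, b}. Below m: {a, q, h, p, e, f, c}.
Intersection: {q, p, e, f, c} — 5.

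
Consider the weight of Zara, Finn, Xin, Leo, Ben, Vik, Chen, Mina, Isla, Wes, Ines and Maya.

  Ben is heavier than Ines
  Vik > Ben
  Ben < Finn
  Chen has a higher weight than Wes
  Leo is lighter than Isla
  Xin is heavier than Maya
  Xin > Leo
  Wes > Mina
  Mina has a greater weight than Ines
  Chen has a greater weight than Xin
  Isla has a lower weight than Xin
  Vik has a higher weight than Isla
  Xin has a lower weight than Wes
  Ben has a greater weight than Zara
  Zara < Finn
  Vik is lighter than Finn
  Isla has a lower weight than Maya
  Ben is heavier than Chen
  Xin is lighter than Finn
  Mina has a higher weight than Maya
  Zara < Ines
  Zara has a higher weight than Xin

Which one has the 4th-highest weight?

The consecutive relations fix a unique order: Leo < Isla < Maya < Xin < Zara < Ines < Mina < Wes < Chen < Ben < Vik < Finn.
The 4th largest is Chen.

Chen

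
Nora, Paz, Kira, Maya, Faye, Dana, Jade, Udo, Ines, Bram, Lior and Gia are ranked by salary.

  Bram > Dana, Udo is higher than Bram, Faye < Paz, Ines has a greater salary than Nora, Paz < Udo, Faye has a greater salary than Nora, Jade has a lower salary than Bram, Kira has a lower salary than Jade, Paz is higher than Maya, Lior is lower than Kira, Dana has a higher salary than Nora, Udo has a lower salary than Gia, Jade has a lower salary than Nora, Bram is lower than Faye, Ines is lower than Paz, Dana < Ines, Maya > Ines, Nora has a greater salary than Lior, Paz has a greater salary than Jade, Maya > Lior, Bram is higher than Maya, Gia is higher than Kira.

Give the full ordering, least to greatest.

Nothing is placed below Lior, so it is least; from there Lior < Kira; Kira < Jade; Jade < Nora; Nora < Dana; Dana < Ines; Ines < Maya; Maya < Bram; Bram < Faye; Faye < Paz; Paz < Udo; Udo < Gia, each given directly.

Lior < Kira < Jade < Nora < Dana < Ines < Maya < Bram < Faye < Paz < Udo < Gia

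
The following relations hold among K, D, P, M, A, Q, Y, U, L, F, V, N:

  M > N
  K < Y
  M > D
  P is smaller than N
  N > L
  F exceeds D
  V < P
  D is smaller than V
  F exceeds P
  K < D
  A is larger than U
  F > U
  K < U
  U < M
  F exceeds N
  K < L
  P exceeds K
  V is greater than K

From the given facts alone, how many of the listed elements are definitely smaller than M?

From M the given relations immediately reach U, D, N.
From those, K, L, P — 6 in total.
From those, V — 7 in total.
Nothing else is reachable below M; 7 in all.

7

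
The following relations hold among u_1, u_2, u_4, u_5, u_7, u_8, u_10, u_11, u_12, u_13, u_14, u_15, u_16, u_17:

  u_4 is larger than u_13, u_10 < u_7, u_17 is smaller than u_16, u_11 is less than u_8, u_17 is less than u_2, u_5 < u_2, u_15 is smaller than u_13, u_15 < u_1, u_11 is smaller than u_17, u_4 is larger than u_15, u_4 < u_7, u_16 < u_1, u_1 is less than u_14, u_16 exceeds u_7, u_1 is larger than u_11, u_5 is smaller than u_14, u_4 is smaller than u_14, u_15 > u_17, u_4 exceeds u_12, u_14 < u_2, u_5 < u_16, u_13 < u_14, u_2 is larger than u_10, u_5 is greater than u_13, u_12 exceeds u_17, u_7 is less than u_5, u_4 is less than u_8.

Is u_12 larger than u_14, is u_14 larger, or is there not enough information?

u_14

Following the relations from u_12: u_12 < u_4 < u_7 < u_5 < u_16 < u_1 < u_14.
So u_14 is larger.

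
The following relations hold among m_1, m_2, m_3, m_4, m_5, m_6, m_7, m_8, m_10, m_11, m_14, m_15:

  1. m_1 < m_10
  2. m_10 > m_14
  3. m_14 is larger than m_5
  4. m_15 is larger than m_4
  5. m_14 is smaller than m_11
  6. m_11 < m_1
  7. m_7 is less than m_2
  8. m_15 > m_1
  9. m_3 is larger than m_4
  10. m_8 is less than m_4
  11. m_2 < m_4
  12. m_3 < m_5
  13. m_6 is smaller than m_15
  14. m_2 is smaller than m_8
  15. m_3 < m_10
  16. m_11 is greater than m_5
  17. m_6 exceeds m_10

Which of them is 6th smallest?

Chaining the given pairs: m_7 < m_2 < m_8 < m_4 < m_3 < m_5 < m_14 < m_11 < m_1 < m_10 < m_6 < m_15.
Counting 6 from the smallest end gives m_5.

m_5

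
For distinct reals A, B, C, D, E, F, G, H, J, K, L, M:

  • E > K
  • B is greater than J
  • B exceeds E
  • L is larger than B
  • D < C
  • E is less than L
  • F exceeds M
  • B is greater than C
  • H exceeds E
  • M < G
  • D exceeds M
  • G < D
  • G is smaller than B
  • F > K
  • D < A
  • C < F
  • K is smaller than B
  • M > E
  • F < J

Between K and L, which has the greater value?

Link the given pairs in sequence: K < E; E < M; M < G; G < D; D < C; C < F; F < J; J < B; B < L.
Together: K < E < M < G < D < C < F < J < B < L.
So K < L; L is the larger of the two.

L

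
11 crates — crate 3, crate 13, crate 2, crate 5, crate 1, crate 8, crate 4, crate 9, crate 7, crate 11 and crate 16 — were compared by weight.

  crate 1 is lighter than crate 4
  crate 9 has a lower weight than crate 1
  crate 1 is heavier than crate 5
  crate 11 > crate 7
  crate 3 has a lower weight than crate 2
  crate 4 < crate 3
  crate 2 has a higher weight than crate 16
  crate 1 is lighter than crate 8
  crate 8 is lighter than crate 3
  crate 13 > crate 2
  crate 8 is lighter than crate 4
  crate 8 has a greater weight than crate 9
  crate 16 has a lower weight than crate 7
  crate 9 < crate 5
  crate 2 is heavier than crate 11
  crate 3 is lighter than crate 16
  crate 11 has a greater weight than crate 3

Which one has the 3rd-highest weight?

The consecutive relations fix a unique order: crate 9 < crate 5 < crate 1 < crate 8 < crate 4 < crate 3 < crate 16 < crate 7 < crate 11 < crate 2 < crate 13.
The 3rd largest is crate 11.

crate 11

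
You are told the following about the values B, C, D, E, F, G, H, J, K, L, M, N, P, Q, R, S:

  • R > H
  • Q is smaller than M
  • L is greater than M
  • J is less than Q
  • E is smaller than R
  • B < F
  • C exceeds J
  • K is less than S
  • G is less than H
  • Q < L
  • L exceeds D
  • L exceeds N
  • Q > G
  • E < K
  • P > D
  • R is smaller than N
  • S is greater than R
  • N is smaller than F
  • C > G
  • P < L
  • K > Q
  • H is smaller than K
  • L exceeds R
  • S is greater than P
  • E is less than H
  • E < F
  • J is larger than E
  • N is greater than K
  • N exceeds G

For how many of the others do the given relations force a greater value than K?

4

From K the given relations immediately reach N, S.
From those, L, F — 4 in total.
No other element is forced above K by the given relations, so the count is 4.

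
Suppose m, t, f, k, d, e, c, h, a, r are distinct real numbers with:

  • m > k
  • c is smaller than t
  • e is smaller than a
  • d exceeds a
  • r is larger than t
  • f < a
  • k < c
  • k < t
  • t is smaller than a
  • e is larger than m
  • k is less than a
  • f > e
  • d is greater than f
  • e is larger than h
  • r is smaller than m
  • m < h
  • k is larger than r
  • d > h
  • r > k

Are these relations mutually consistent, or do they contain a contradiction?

Chaining the given relations yields k < c < t < r, so k < r. But one relation states r < k. These cannot both hold.

inconsistent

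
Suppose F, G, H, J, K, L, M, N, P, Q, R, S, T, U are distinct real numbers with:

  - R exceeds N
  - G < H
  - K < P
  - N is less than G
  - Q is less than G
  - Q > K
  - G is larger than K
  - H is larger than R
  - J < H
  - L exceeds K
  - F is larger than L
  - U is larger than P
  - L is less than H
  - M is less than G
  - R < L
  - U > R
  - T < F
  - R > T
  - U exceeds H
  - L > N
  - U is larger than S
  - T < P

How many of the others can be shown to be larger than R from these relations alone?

From R the given relations immediately reach L, H, U.
From those, F — 4 in total.
No other element is forced above R by the given relations, so the count is 4.

4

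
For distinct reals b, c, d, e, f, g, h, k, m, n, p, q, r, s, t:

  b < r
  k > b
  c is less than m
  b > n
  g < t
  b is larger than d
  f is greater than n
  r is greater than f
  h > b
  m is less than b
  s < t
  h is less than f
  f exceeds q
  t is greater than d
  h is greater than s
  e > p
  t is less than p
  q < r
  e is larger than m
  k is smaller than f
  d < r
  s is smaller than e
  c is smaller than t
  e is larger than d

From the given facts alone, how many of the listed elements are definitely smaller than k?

5

From k the given relations immediately reach b.
From those, d, n, m — 4 in total.
From those, c — 5 in total.
Nothing else is reachable below k; 5 in all.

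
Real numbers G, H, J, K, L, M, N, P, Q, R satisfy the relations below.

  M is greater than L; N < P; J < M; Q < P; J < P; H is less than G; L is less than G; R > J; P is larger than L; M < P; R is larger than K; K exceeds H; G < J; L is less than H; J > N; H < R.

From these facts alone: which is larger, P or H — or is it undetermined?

P

The relevant relations are H < G; G < J; J < M; M < P.
Together: H < G < J < M < P.
So P is larger.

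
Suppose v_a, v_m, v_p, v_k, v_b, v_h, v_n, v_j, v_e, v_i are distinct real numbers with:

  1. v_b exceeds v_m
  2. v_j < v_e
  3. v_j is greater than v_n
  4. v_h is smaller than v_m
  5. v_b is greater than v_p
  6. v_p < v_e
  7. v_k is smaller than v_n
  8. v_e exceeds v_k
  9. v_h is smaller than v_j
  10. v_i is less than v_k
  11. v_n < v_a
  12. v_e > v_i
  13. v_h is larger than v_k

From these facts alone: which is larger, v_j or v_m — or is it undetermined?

Following every chain through v_j: above v_j we get v_e; below v_j we get v_i, v_k, v_n, v_h.
v_m is not reached, and no chain runs the other way from v_m to v_j.
So the given relations leave the order of v_j and v_m undetermined.

undetermined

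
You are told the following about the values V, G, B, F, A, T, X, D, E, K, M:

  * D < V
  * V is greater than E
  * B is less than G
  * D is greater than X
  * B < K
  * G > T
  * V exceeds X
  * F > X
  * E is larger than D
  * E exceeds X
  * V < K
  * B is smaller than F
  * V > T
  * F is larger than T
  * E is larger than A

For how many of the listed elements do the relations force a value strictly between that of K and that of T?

Chaining upward from T reaches: F, V, G.
Chaining downward from K reaches: A, X, D, E, B, V.
Strictly between T and K are those in both lists: V — 1 element.

1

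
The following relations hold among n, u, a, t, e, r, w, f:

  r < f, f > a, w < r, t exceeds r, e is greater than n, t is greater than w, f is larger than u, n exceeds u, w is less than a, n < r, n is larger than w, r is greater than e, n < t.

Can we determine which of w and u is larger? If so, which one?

undetermined

Following every chain through u: above u we get n, e, r, f, t.
w is not reached, and no chain runs the other way from w to u.
So the given relations leave the order of u and w undetermined.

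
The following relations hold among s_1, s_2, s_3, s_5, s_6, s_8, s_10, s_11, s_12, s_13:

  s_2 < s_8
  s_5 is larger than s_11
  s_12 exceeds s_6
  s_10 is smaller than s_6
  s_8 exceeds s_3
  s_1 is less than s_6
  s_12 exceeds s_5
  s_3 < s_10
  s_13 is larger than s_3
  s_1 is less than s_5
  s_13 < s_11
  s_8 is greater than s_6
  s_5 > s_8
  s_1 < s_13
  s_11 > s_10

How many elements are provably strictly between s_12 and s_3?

Chaining upward from s_3 reaches: s_13, s_10, s_6, s_11, s_8, s_5.
Chaining downward from s_12 reaches: s_1, s_13, s_2, s_10, s_6, s_11, s_8, s_5.
Strictly between s_3 and s_12 are those in both lists: s_13, s_10, s_6, s_11, s_8, s_5 — 6 elements.

6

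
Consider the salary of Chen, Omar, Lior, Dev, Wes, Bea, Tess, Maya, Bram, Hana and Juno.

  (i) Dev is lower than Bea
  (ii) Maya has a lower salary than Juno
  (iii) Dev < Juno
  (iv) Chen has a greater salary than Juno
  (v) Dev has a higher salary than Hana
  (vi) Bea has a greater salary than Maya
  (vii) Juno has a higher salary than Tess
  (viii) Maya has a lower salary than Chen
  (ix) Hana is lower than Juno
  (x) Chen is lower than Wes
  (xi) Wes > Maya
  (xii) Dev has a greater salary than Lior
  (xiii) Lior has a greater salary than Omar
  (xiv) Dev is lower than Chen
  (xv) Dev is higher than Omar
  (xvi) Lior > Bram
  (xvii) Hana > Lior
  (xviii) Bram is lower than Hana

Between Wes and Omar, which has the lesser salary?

Omar < Lior and Lior < Hana give Omar < Hana.
Then Hana < Dev extends the chain to Dev.
Then Dev < Chen extends the chain to Chen.
With Chen < Wes: Omar < Lior < Hana < Dev < Chen < Wes.
So Omar < Wes; Omar is the lower of the two.

Omar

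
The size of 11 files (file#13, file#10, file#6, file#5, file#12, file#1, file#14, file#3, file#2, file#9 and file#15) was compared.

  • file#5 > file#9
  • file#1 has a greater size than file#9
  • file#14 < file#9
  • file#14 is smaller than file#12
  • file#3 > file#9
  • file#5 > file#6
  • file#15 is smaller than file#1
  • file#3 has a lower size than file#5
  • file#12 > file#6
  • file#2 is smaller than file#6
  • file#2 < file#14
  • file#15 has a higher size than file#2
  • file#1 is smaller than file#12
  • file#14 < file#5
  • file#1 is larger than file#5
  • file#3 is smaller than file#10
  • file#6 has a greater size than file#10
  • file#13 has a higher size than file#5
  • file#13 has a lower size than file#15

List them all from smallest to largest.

file#2 < file#14 < file#9 < file#3 < file#10 < file#6 < file#5 < file#13 < file#15 < file#1 < file#12

Each adjacent pair is fixed by a given relation: file#2 < file#14; file#14 < file#9; file#9 < file#3; file#3 < file#10; file#10 < file#6; file#6 < file#5; file#5 < file#13; file#13 < file#15; file#15 < file#1; file#1 < file#12. Chaining them end to end gives the full order.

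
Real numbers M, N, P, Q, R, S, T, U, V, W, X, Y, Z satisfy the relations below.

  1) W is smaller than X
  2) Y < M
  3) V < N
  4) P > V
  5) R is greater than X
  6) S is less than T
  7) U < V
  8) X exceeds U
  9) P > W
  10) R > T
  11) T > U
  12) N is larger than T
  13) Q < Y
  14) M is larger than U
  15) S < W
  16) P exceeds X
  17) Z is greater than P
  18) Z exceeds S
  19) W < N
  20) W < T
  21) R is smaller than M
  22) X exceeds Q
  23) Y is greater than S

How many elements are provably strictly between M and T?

1

Chaining upward from T reaches: R, N.
Chaining downward from M reaches: S, U, W, Q, X, R, Y.
Strictly between T and M are those in both lists: R — 1 element.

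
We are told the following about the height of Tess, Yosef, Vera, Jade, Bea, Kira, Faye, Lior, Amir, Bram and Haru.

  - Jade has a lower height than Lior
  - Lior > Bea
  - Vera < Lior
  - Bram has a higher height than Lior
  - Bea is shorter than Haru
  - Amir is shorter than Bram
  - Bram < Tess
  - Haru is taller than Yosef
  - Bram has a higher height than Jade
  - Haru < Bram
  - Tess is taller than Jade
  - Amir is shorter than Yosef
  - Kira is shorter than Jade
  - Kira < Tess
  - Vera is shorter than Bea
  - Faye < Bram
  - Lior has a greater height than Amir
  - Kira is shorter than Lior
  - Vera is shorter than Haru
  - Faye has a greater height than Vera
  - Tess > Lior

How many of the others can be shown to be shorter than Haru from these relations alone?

Directly below Haru: Yosef, Vera, Bea.
One step further: Amir (4 so far).
No other element is forced below Haru by the given relations, so the count is 4.

4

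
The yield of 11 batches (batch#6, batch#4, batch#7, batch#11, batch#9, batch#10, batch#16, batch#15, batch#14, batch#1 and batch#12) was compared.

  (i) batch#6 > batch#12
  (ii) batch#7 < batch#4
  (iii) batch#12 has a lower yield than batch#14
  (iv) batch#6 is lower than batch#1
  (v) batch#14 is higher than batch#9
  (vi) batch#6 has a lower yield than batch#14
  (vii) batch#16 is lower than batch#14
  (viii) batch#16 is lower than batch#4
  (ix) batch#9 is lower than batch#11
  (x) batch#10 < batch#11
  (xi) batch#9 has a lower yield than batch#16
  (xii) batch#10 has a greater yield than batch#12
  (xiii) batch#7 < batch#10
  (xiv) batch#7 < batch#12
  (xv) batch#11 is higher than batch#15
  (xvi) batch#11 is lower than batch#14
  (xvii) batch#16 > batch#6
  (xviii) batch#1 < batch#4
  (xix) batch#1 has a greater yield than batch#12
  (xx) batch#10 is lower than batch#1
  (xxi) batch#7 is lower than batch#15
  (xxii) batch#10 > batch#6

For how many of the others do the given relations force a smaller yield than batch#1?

4

The elements the relations force below batch#1 are batch#7, batch#12, batch#6, batch#10 — no chain reaches any other.
That is 4.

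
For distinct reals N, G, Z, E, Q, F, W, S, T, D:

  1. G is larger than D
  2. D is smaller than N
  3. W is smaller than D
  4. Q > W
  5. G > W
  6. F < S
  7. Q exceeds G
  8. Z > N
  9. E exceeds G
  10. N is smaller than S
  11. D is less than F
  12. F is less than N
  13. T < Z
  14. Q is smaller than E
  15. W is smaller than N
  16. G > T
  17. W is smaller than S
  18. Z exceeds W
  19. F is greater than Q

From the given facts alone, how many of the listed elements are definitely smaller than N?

The elements the relations force below N are W, D, T, G, Q, F — no chain reaches any other.
That is 6.

6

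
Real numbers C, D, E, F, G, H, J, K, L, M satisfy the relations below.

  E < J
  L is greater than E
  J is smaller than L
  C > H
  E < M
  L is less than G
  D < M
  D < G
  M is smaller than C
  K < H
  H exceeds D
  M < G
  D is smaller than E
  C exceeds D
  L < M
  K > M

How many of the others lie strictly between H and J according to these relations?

The relations place J below H. An element lies strictly between them when it is forced above J and also forced below H.
Above J: {L, M, K, G, C}. Below H: {D, E, L, M, K}.
Intersection: {L, M, K} — 3.

3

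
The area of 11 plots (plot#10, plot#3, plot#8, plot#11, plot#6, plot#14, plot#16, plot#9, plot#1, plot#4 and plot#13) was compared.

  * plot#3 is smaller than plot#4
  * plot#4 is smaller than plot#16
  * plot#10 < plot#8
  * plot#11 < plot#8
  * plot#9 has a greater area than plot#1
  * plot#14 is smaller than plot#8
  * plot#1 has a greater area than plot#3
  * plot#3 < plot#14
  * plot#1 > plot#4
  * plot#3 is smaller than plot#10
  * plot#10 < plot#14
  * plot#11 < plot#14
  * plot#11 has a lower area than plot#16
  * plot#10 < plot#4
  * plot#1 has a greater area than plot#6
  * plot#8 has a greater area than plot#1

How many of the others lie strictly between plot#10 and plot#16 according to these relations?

Chaining upward from plot#10 reaches: plot#4, plot#1, plot#14, plot#8, plot#9.
Chaining downward from plot#16 reaches: plot#3, plot#11, plot#4.
Strictly between plot#10 and plot#16 are those in both lists: plot#4 — 1 element.

1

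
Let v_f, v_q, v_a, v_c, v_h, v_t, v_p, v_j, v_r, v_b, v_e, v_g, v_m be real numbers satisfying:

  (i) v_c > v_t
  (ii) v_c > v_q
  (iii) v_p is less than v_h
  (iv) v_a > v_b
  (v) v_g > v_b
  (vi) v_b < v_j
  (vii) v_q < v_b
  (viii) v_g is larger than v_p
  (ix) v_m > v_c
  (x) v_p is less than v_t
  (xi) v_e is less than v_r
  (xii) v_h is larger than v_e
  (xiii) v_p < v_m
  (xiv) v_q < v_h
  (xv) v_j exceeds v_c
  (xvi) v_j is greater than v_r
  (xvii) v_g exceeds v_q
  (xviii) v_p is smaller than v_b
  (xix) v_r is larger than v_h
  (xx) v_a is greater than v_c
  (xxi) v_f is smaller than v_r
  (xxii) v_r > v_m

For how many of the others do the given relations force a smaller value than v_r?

8

The elements the relations force below v_r are v_p, v_q, v_t, v_c, v_f, v_m, v_e, v_h — no chain reaches any other.
That is 8.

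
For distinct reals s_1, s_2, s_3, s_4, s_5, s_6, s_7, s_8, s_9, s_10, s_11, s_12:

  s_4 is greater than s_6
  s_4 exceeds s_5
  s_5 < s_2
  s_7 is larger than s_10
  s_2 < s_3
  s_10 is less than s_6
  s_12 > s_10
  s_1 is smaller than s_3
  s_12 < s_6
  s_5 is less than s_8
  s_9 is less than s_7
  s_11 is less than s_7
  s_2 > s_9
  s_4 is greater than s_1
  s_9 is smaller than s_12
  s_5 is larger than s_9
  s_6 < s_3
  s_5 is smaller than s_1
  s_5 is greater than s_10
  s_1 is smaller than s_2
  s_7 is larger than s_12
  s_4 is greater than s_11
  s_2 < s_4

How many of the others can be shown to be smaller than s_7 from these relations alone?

4

Directly below s_7: s_10, s_9, s_12, s_11.
Nothing else is reachable below s_7; 4 in all.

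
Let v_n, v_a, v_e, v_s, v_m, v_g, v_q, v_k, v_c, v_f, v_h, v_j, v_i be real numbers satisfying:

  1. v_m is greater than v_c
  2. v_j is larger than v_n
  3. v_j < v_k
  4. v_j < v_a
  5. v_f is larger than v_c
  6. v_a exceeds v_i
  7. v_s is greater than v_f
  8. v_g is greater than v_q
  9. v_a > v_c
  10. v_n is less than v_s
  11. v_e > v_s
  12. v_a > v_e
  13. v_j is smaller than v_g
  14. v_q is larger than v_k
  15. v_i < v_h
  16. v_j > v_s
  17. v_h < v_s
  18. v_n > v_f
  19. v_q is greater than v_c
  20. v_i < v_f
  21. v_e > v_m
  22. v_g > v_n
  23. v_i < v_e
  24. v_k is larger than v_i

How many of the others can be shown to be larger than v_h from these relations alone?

The elements the relations force above v_h are v_s, v_j, v_k, v_q, v_e, v_a, v_g — no chain reaches any other.
That is 7.

7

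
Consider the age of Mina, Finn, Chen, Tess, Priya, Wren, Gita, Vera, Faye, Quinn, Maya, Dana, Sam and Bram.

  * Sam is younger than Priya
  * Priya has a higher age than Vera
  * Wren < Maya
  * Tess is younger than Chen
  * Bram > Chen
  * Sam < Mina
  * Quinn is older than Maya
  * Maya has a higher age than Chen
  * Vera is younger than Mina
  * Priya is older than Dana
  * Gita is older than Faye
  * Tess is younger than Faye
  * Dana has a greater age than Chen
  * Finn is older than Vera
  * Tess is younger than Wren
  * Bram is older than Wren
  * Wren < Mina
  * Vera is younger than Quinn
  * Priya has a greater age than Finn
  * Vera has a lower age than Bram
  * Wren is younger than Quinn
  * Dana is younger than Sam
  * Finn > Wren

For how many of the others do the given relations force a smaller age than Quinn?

Directly below Quinn: Wren, Vera, Maya.
One step further: Tess, Chen (5 so far).
Nothing else is reachable below Quinn; 5 in all.

5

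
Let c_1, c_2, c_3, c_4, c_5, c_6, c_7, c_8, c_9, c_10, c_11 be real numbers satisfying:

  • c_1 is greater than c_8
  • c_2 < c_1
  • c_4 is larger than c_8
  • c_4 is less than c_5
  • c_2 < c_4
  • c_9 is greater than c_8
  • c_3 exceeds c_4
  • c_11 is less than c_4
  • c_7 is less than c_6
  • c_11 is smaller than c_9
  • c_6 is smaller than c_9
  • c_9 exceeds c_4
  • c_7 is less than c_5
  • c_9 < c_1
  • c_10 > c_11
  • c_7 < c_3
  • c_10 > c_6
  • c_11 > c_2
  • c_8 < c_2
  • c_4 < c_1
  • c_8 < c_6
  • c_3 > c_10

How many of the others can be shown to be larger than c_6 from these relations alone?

4

Directly above c_6: c_10, c_9.
One step further: c_3, c_1 (4 so far).
No other element is forced above c_6 by the given relations, so the count is 4.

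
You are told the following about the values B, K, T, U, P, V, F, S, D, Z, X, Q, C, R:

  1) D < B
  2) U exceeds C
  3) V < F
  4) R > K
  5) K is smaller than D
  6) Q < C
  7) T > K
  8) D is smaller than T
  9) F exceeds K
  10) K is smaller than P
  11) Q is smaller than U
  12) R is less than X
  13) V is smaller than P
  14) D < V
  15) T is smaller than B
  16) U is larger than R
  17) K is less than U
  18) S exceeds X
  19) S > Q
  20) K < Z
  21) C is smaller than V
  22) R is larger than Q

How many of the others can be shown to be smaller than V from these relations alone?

The elements the relations force below V are K, Q, C, D — no chain reaches any other.
That is 4.

4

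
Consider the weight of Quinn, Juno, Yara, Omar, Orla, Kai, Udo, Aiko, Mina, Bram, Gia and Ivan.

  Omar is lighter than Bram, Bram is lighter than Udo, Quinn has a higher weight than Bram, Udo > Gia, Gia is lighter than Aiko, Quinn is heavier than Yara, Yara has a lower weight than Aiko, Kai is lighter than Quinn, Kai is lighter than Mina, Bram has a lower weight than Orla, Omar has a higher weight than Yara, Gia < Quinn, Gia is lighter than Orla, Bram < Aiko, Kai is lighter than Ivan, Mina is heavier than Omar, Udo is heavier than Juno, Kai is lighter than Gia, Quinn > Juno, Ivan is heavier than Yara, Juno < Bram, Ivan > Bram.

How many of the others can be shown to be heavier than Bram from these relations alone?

5

The elements the relations force above Bram are Udo, Quinn, Ivan, Aiko, Orla — no chain reaches any other.
That is 5.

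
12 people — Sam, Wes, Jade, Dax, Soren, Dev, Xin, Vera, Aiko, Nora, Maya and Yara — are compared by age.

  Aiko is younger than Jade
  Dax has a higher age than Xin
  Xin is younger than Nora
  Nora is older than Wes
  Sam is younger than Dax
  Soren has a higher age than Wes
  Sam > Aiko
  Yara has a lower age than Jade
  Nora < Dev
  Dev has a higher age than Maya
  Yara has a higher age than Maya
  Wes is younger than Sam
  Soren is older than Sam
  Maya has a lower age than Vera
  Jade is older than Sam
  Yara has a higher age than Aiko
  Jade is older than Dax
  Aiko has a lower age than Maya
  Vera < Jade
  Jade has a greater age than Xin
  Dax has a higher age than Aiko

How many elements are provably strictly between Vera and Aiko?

1

The relations place Aiko below Vera. An element lies strictly between them when it is forced above Aiko and also forced below Vera.
Above Aiko: {Sam, Dax, Maya, Yara, Dev, Soren, Jade}. Below Vera: {Maya}.
Intersection: {Maya} — 1.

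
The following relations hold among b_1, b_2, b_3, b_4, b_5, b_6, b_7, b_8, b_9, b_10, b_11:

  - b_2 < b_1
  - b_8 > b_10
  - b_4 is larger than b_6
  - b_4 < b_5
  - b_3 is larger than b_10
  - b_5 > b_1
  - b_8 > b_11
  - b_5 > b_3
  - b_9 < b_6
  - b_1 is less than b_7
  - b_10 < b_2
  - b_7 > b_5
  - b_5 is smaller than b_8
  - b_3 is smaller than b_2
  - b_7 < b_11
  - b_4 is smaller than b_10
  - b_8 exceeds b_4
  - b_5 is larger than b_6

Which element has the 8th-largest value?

Piecing the relations together gives one ordering: b_9 < b_6 < b_4 < b_10 < b_3 < b_2 < b_1 < b_5 < b_7 < b_11 < b_8.
Counting 8 from the largest end gives b_10.

b_10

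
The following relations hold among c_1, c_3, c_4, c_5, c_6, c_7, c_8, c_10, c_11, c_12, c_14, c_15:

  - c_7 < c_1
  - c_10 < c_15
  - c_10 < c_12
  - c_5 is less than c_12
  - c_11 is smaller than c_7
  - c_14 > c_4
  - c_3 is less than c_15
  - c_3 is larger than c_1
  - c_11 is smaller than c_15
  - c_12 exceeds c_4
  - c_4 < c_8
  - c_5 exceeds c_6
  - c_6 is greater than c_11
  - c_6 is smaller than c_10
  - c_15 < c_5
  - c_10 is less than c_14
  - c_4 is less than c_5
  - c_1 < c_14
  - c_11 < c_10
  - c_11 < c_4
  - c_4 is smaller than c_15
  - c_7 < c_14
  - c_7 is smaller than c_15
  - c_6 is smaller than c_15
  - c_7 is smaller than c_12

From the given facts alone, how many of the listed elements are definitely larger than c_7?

The elements the relations force above c_7 are c_1, c_3, c_14, c_15, c_5, c_12 — no chain reaches any other.
That is 6.

6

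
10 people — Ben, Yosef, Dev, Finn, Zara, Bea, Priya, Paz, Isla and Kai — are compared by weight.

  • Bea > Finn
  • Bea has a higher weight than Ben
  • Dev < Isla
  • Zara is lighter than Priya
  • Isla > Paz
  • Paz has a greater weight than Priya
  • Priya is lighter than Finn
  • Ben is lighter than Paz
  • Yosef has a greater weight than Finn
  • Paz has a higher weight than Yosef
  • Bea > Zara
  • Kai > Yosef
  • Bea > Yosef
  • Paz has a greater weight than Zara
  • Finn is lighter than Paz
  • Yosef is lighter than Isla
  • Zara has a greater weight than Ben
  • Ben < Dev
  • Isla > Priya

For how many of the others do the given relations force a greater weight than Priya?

6

The elements the relations force above Priya are Finn, Yosef, Kai, Bea, Paz, Isla — no chain reaches any other.
That is 6.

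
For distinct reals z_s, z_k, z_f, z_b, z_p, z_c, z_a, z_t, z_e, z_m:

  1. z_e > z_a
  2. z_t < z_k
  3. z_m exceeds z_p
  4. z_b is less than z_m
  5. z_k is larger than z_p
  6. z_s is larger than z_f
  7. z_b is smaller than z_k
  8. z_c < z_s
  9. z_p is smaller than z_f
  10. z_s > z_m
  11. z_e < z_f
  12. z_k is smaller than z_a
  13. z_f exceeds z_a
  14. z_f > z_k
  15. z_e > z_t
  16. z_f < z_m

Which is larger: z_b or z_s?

z_s

Following the relations from z_b: z_b < z_k < z_a < z_e < z_f < z_m < z_s.
So z_b < z_s; z_s is the larger of the two.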